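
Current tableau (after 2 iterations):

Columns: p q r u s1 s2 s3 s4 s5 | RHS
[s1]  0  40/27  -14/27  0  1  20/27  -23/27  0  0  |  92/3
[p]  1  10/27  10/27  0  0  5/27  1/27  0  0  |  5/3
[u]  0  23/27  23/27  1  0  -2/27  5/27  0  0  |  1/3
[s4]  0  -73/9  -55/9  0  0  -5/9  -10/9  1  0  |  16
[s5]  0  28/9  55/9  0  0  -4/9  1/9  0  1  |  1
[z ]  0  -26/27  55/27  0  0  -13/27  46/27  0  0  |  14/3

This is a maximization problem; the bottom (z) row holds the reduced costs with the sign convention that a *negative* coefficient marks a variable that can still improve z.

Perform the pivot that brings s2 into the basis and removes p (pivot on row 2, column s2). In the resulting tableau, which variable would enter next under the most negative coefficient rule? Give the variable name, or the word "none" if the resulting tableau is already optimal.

none

Pivot element 5/27. New z-row = old z-row − (-13/27)·(row 2/(5/27)).
Updated z-row coefficients: p: 13/5, q: 0, r: 3, u: 0, s1: 0, s2: 0, s3: 9/5, s4: 0, s5: 0.
No coefficient is strictly negative; the tableau after this pivot is optimal.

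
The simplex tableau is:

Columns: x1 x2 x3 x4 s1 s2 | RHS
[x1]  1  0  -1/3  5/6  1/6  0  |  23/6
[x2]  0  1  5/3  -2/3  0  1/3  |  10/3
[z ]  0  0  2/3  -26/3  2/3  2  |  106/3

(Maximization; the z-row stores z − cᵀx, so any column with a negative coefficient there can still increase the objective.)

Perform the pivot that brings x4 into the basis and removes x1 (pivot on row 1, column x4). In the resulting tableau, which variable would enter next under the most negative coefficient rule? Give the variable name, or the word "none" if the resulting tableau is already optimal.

Pivot element 5/6. New z-row = old z-row − (-26/3)·(row 1/(5/6)).
Updated z-row coefficients: x1: 52/5, x2: 0, x3: -14/5, x4: 0, s1: 12/5, s2: 2.
The most negative is -14/5 in column x3, so x3 would enter next.

x3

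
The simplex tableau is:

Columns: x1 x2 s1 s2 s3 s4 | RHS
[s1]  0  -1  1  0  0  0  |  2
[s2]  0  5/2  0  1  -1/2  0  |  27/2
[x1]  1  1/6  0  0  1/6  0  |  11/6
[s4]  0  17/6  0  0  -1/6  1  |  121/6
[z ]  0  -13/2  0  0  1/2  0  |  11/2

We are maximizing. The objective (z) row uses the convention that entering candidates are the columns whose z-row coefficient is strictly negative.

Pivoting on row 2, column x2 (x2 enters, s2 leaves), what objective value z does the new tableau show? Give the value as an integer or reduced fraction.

203/5

Minimum ratio for x2: (27/2)/(5/2) = 27/5.
z changes by −(z-row coeff of x2)·ratio = −(-13/2)·(27/5) = 351/10.
New z = 11/2 + (351/10) = 203/5.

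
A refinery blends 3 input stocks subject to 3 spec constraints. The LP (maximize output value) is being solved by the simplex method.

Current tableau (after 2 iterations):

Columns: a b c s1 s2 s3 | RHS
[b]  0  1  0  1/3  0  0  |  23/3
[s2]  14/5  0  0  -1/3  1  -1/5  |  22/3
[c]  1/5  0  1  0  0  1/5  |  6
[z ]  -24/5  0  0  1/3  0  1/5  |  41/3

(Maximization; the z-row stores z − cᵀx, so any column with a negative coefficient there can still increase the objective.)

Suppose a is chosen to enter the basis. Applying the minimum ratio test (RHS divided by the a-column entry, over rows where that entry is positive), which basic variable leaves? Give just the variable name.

s2

Ratios: row 1 (b): entry 0 ≤ 0, skip; row 2 (s2): (22/3)/(14/5) = 55/21; row 3 (c): 6/(1/5) = 30.
Minimum ratio 55/21 is in the s2 row, so s2 leaves.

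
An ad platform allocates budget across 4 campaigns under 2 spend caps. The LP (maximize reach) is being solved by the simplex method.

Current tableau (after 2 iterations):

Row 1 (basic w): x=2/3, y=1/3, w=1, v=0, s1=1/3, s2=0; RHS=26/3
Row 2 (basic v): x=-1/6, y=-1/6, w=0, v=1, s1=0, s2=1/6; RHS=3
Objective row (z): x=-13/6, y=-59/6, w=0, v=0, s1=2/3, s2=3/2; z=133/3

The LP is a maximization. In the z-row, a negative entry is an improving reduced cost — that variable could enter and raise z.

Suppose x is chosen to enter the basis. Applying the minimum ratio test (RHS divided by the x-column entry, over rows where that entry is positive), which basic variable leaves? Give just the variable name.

Ratios: row 1 (w): (26/3)/(2/3) = 13; row 2 (v): entry -1/6 ≤ 0, skip.
Minimum ratio 13 is in the w row, so w leaves.

w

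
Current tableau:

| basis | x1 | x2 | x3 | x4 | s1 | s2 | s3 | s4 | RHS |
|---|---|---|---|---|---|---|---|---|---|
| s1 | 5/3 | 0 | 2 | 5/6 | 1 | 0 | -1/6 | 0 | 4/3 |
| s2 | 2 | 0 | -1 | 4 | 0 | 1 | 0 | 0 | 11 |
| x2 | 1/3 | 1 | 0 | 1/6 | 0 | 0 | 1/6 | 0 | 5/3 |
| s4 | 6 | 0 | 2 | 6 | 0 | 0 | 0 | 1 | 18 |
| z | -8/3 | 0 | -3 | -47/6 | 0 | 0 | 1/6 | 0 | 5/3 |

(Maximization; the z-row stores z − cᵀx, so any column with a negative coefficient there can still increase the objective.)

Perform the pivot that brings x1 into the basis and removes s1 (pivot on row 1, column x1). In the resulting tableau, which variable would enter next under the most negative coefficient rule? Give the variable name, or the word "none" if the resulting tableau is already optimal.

Pivot element 5/3. New z-row = old z-row − (-8/3)·(row 1/(5/3)).
Updated z-row coefficients: x1: 0, x2: 0, x3: 1/5, x4: -13/2, s1: 8/5, s2: 0, s3: -1/10, s4: 0.
The most negative is -13/2 in column x4, so x4 would enter next.

x4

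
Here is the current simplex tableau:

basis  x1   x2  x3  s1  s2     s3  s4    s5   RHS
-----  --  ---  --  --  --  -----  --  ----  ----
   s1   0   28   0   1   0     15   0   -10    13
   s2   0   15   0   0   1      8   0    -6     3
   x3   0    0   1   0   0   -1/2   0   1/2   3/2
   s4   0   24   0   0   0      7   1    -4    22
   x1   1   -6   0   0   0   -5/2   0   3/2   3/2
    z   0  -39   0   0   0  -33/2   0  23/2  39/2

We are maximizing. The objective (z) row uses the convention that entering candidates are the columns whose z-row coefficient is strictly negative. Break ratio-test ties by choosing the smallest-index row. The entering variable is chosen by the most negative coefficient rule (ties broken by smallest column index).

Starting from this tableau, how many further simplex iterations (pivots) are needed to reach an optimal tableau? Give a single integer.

2

pivot: x2 in, s2 out → z = 273/10
pivot: s5 in, x3 out → z = 198/5
No improving column remains; optimal.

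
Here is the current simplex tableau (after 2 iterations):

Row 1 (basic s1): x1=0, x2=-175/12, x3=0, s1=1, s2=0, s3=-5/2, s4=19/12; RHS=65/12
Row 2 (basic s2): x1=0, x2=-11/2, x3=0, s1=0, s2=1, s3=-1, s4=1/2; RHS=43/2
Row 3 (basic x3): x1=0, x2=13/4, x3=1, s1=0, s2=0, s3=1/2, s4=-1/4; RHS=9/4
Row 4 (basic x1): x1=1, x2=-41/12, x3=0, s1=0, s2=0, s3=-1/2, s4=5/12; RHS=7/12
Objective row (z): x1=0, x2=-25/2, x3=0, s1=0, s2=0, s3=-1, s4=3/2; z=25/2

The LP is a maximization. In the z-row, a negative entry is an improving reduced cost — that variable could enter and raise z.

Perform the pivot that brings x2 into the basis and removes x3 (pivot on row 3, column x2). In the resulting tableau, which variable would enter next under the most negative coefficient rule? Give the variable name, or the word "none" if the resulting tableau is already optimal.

Pivot element 13/4. New z-row = old z-row − (-25/2)·(row 3/(13/4)).
Updated z-row coefficients: x1: 0, x2: 0, x3: 50/13, s1: 0, s2: 0, s3: 12/13, s4: 7/13.
No coefficient is strictly negative; the tableau after this pivot is optimal.

none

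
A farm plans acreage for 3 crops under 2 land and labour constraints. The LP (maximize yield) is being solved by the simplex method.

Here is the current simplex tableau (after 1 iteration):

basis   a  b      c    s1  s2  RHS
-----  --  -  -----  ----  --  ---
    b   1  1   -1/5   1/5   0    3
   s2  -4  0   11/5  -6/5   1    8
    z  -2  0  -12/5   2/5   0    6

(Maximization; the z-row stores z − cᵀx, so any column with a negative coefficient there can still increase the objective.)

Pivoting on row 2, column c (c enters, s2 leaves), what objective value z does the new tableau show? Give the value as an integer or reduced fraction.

Minimum ratio for c: 8/(11/5) = 40/11.
z changes by −(z-row coeff of c)·ratio = −(-12/5)·(40/11) = 96/11.
New z = 6 + (96/11) = 162/11.

162/11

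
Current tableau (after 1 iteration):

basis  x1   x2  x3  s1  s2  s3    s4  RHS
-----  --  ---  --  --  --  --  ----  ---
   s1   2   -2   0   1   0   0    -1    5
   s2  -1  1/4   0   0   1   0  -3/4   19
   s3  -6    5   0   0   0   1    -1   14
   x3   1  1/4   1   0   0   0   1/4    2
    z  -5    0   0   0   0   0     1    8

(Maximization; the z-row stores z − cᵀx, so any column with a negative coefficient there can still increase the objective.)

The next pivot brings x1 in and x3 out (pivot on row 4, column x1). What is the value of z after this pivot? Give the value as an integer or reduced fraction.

Minimum ratio for x1: 2/1 = 2.
z changes by −(z-row coeff of x1)·ratio = −(-5)·2 = 10.
New z = 8 + 10 = 18.

18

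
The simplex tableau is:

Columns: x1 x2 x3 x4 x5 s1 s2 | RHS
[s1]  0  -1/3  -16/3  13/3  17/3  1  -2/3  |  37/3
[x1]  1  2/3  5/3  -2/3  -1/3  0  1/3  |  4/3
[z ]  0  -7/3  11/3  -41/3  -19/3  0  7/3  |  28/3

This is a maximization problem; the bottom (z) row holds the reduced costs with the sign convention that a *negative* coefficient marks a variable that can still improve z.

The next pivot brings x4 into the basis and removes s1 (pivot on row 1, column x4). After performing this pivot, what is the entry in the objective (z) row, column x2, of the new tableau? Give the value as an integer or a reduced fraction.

-44/13

Pivot element is row 1, column x4: 13/3.
Normalize row 1: new (row 1, x2) = (-1/3)/(13/3) = -1/13.
z-row ← z-row − (-41/3)·(new row 1): -7/3 − (-41/3)·(-1/13) = -44/13.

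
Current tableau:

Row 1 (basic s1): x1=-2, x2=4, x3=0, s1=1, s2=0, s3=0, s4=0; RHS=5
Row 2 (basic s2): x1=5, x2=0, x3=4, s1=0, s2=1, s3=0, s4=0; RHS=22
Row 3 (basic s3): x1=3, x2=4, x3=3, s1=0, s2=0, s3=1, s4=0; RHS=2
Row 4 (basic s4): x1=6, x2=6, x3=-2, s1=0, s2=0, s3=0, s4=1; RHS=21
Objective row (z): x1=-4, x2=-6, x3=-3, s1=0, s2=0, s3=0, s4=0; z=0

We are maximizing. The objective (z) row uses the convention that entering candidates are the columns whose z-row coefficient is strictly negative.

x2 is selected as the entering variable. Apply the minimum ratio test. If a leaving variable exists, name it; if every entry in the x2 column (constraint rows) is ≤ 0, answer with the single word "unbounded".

Ratios: row 1 (s1): 5/4 = 5/4; row 2 (s2): entry 0 ≤ 0, skip; row 3 (s3): 2/4 = 1/2; row 4 (s4): 21/6 = 7/2.
Minimum ratio is in the s3 row, so s3 leaves.

s3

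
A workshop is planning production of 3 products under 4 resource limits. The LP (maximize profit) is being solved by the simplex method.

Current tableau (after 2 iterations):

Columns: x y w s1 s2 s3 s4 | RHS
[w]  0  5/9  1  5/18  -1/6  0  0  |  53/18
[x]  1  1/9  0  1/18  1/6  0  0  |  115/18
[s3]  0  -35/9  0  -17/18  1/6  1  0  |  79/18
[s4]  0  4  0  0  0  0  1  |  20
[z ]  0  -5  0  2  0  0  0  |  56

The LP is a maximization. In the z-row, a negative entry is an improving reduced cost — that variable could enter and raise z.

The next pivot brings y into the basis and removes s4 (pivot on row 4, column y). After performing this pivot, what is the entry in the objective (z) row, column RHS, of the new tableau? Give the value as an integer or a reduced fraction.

Pivot element is row 4, column y: 4.
Normalize row 4: new (row 4, RHS) = 20/4 = 5.
z-row ← z-row − (-5)·(new row 4): 56 − (-5)·5 = 81.

81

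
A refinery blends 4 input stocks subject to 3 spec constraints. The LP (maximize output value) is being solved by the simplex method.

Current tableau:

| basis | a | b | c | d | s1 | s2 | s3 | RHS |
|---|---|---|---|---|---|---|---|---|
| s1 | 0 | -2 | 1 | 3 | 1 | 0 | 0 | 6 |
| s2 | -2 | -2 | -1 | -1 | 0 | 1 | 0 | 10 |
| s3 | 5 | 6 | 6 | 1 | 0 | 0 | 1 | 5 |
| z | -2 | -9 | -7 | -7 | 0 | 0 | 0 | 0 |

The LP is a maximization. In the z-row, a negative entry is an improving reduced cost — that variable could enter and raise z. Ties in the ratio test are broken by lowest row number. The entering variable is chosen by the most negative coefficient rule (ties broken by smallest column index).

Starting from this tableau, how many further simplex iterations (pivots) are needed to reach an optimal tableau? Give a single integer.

2

pivot: b in, s3 out → z = 15/2
pivot: d in, s1 out → z = 403/20
No improving column remains; optimal.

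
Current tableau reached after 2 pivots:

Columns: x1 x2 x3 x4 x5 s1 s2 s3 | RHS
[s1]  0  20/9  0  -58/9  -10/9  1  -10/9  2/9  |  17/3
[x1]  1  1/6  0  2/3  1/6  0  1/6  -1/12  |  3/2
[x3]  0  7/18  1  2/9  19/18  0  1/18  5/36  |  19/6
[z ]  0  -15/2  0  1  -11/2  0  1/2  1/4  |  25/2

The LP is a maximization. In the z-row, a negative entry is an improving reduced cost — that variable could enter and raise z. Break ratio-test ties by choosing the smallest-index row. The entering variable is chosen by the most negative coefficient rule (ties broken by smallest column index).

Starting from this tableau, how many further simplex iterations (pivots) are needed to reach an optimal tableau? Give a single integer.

3

pivot: x2 in, s1 out → z = 253/8
pivot: x4 in, x1 out → z = 2347/46
pivot: x5 in, x3 out → z = 611/11
No improving column remains; optimal.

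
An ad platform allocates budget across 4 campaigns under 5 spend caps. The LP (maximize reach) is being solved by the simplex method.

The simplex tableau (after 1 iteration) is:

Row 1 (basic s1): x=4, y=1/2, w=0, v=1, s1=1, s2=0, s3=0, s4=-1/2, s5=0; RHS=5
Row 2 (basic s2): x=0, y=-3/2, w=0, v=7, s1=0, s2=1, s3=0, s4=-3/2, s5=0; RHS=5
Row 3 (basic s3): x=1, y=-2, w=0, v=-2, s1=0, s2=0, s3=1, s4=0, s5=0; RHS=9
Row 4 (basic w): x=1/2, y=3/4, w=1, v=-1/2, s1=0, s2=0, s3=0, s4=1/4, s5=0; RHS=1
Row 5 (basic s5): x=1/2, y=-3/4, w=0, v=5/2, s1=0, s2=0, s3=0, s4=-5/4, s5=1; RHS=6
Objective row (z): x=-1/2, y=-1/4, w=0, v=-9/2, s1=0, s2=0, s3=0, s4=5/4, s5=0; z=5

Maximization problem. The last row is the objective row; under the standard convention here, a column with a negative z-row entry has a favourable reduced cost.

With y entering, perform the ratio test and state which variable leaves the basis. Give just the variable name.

Ratios: row 1 (s1): 5/(1/2) = 10; row 2 (s2): entry -3/2 ≤ 0, skip; row 3 (s3): entry -2 ≤ 0, skip; row 4 (w): 1/(3/4) = 4/3; row 5 (s5): entry -3/4 ≤ 0, skip.
Minimum ratio 4/3 is in the w row, so w leaves.

w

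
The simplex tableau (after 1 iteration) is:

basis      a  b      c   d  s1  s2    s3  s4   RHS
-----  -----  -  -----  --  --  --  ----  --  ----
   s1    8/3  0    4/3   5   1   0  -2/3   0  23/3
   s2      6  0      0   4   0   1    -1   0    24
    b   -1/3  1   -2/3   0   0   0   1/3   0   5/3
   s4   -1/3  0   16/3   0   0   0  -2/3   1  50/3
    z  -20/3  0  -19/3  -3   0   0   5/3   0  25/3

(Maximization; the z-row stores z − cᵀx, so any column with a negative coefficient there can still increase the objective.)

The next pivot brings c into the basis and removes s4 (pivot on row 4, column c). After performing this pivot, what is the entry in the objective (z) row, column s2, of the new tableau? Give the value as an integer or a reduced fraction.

Pivot element is row 4, column c: 16/3.
Normalize row 4: new (row 4, s2) = 0/(16/3) = 0.
z-row ← z-row − (-19/3)·(new row 4): 0 − (-19/3)·0 = 0.

0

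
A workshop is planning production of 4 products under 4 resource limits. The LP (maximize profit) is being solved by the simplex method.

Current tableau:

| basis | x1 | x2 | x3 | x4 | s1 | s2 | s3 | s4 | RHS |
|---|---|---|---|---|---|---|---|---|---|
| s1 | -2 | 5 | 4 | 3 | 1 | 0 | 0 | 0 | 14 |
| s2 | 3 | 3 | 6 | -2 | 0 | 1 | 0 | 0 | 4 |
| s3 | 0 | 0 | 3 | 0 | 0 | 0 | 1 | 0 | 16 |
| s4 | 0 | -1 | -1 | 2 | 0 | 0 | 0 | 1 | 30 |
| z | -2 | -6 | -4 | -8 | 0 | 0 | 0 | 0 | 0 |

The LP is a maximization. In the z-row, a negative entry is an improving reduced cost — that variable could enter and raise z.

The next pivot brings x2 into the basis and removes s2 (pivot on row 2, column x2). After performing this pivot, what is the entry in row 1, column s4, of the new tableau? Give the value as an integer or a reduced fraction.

Pivot element is row 2, column x2: 3.
Normalize row 2: new (row 2, s4) = 0/3 = 0.
row 1 ← row 1 − 5·(new row 2): 0 − 5·0 = 0.

0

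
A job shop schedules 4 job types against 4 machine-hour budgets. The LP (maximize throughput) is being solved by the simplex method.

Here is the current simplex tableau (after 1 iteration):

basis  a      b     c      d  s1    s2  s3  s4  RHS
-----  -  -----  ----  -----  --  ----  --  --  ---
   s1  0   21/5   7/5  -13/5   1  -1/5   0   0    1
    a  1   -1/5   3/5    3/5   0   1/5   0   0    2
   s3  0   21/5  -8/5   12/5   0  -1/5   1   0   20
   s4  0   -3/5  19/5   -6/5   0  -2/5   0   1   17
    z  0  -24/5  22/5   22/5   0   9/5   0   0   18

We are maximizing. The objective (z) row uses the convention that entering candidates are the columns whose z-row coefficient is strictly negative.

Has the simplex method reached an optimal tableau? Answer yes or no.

no

Column b has objective-row coefficient -24/5, which is negative; an improving pivot exists, so not yet optimal.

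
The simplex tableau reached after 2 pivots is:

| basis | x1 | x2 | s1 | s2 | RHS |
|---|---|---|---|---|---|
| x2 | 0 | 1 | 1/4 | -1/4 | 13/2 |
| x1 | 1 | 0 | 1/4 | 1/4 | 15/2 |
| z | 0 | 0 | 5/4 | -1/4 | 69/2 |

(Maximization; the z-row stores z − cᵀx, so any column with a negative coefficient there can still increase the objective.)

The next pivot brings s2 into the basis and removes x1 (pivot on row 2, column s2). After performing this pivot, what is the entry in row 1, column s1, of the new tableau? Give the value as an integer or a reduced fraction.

Pivot element is row 2, column s2: 1/4.
Normalize row 2: new (row 2, s1) = (1/4)/(1/4) = 1.
row 1 ← row 1 − (-1/4)·(new row 2): 1/4 − (-1/4)·1 = 1/2.

1/2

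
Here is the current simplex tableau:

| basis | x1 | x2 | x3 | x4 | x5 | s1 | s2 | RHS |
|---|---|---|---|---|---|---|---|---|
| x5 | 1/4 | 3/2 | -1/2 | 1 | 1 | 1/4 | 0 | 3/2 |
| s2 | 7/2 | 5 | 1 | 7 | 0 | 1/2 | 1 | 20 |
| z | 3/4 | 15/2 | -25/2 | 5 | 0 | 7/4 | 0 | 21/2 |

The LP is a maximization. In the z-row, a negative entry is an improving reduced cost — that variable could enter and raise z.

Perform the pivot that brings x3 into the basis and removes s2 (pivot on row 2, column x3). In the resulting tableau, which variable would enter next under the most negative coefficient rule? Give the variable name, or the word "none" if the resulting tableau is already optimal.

Pivot element 1. New z-row = old z-row − (-25/2)·(row 2/1).
Updated z-row coefficients: x1: 89/2, x2: 70, x3: 0, x4: 185/2, x5: 0, s1: 8, s2: 25/2.
No coefficient is strictly negative; the tableau after this pivot is optimal.

none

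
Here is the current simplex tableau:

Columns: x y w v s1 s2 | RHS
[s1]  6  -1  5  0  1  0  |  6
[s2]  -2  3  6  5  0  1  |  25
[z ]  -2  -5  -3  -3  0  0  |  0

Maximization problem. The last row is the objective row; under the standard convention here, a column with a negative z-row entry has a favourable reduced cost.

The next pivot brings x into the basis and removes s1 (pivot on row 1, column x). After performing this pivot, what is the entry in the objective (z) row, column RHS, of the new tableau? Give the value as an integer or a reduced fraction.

Pivot element is row 1, column x: 6.
Normalize row 1: new (row 1, RHS) = 6/6 = 1.
z-row ← z-row − (-2)·(new row 1): 0 − (-2)·1 = 2.

2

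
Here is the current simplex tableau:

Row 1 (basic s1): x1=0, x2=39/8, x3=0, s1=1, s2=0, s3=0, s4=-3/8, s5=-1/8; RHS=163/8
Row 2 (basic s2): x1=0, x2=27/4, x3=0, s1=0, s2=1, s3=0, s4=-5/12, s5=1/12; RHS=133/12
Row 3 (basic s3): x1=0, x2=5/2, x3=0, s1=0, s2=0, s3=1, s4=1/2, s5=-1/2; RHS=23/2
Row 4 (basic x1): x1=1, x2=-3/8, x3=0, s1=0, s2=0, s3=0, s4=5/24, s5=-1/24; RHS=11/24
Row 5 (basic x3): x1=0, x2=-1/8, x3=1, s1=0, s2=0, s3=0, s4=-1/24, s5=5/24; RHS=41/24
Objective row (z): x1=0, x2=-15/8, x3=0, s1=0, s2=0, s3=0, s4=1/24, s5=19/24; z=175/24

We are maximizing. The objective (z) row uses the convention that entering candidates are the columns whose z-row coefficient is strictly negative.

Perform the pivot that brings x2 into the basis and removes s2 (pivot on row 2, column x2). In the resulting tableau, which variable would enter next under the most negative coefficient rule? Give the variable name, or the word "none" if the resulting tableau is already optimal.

Pivot element 27/4. New z-row = old z-row − (-15/8)·(row 2/(27/4)).
Updated z-row coefficients: x1: 0, x2: 0, x3: 0, s1: 0, s2: 5/18, s3: 0, s4: -2/27, s5: 22/27.
The most negative is -2/27 in column s4, so s4 would enter next.

s4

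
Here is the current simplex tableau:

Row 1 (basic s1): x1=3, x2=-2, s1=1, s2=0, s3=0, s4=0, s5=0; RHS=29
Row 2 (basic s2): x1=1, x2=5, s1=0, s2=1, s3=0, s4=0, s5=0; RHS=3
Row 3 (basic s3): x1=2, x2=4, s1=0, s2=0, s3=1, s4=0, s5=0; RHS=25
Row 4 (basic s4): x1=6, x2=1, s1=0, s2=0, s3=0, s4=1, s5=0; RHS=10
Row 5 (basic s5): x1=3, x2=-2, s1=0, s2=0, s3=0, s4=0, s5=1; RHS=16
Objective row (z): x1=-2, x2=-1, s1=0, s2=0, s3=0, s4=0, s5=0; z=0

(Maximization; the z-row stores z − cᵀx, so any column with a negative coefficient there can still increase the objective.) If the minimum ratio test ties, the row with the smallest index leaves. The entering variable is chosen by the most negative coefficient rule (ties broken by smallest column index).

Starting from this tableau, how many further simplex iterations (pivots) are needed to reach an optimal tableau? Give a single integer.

pivot: x1 in, s4 out → z = 10/3
pivot: x2 in, s2 out → z = 102/29
No improving column remains; optimal.

2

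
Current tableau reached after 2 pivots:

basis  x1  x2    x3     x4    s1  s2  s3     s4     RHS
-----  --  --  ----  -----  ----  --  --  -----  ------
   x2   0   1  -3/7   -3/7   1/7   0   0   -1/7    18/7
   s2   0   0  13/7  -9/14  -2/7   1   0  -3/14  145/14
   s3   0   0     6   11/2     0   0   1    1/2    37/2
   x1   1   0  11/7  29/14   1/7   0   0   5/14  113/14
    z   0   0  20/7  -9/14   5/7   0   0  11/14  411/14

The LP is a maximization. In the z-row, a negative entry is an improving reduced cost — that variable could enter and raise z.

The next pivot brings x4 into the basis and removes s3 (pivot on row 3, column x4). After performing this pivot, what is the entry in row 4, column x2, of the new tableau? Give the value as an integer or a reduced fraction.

0

Pivot element is row 3, column x4: 11/2.
Normalize row 3: new (row 3, x2) = 0/(11/2) = 0.
row 4 ← row 4 − (29/14)·(new row 3): 0 − (29/14)·0 = 0.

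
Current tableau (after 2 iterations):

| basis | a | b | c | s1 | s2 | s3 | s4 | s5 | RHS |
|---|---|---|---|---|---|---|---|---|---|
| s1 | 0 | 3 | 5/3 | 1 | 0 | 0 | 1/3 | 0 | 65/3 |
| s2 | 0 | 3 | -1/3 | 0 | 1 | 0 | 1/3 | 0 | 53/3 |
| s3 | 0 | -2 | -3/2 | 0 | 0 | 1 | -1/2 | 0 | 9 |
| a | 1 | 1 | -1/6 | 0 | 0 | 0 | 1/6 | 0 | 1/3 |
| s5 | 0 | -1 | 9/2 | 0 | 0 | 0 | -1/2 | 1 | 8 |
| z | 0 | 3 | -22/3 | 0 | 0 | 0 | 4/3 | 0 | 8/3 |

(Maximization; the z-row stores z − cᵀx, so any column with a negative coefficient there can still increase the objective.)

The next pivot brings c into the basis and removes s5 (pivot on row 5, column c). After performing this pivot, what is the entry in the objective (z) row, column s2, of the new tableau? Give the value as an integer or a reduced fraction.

Pivot element is row 5, column c: 9/2.
Normalize row 5: new (row 5, s2) = 0/(9/2) = 0.
z-row ← z-row − (-22/3)·(new row 5): 0 − (-22/3)·0 = 0.

0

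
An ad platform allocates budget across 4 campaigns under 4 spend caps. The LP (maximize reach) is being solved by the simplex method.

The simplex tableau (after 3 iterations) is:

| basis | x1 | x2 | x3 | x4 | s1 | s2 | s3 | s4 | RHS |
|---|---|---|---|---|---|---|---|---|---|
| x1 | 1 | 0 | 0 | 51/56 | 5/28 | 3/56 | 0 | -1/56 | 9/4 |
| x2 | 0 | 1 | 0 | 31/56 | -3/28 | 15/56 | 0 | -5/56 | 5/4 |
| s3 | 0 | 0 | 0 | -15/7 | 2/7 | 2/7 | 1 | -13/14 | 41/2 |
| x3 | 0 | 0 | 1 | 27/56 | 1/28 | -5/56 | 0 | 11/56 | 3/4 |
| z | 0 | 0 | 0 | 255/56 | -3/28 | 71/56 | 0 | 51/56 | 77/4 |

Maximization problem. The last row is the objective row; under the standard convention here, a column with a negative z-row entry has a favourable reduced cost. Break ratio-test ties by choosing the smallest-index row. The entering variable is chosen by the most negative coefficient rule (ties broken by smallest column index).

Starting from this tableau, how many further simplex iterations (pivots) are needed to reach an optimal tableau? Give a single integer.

1

pivot: s1 in, x1 out → z = 103/5
No improving column remains; optimal.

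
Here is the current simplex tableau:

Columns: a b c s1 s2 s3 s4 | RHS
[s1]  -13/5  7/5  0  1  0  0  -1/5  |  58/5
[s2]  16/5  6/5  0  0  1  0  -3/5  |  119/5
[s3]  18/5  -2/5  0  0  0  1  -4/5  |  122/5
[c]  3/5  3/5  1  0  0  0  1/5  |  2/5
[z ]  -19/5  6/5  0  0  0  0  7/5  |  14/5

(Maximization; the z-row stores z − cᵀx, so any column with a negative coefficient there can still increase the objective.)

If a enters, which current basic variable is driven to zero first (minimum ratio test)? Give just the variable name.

Ratios: row 1 (s1): entry -13/5 ≤ 0, skip; row 2 (s2): (119/5)/(16/5) = 119/16; row 3 (s3): (122/5)/(18/5) = 61/9; row 4 (c): (2/5)/(3/5) = 2/3.
Minimum ratio 2/3 is in the c row, so c leaves.

c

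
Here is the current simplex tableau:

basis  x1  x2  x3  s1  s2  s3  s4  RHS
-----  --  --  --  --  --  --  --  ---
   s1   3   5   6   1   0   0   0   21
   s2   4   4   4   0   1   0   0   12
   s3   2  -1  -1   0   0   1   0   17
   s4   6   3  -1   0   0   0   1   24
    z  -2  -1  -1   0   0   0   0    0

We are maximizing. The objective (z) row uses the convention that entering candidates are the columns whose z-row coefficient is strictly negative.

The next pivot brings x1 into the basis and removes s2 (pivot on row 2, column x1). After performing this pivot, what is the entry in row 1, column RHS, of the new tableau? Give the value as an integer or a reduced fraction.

12

Pivot element is row 2, column x1: 4.
Normalize row 2: new (row 2, RHS) = 12/4 = 3.
row 1 ← row 1 − 3·(new row 2): 21 − 3·3 = 12.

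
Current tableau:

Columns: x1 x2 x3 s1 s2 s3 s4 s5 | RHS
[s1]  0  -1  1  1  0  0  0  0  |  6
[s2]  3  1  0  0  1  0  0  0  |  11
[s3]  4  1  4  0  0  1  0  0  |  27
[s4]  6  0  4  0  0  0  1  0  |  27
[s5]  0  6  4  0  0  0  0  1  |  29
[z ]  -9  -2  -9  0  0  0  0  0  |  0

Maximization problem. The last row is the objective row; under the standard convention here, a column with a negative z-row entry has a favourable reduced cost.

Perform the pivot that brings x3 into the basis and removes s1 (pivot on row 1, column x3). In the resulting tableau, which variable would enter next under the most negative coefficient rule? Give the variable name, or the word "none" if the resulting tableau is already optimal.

Pivot element 1. New z-row = old z-row − (-9)·(row 1/1).
Updated z-row coefficients: x1: -9, x2: -11, x3: 0, s1: 9, s2: 0, s3: 0, s4: 0, s5: 0.
The most negative is -11 in column x2, so x2 would enter next.

x2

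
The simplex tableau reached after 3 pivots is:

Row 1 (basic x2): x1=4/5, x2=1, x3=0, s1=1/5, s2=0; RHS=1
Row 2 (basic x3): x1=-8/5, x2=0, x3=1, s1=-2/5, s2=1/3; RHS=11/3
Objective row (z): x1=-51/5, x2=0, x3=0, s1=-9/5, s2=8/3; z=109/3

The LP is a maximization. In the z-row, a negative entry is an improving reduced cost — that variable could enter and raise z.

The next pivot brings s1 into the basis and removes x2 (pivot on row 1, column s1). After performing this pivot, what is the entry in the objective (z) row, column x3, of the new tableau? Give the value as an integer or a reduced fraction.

Pivot element is row 1, column s1: 1/5.
Normalize row 1: new (row 1, x3) = 0/(1/5) = 0.
z-row ← z-row − (-9/5)·(new row 1): 0 − (-9/5)·0 = 0.

0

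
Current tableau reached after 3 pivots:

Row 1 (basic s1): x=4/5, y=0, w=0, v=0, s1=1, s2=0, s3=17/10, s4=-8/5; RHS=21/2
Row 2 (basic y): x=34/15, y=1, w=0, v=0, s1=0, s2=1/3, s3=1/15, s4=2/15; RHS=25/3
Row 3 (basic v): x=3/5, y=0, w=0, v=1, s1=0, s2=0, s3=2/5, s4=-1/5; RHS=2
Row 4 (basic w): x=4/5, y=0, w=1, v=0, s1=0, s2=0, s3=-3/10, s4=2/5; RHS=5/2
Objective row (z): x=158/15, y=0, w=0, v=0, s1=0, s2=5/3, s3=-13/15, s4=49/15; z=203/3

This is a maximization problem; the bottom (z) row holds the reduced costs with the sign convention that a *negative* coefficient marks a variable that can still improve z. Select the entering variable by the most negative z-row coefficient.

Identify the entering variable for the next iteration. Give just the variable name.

s3

Objective-row coefficients: x: 158/15, y: 0, w: 0, v: 0, s1: 0, s2: 5/3, s3: -13/15, s4: 49/15.
The most negative is -13/15 in column s3, so s3 enters.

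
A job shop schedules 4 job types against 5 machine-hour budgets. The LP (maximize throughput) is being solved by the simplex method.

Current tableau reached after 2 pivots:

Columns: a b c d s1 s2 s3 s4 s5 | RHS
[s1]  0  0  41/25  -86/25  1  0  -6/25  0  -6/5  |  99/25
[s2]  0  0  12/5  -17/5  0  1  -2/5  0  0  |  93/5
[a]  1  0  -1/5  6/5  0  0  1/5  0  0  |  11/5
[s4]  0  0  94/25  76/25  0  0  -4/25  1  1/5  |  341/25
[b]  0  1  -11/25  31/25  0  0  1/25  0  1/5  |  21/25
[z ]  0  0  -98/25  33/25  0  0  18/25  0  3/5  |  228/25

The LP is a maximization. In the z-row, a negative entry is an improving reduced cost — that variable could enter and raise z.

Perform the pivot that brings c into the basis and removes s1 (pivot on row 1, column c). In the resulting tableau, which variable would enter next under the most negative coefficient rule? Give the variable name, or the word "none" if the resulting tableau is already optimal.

d

Pivot element 41/25. New z-row = old z-row − (-98/25)·(row 1/(41/25)).
Updated z-row coefficients: a: 0, b: 0, c: 0, d: -283/41, s1: 98/41, s2: 0, s3: 6/41, s4: 0, s5: -93/41.
The most negative is -283/41 in column d, so d would enter next.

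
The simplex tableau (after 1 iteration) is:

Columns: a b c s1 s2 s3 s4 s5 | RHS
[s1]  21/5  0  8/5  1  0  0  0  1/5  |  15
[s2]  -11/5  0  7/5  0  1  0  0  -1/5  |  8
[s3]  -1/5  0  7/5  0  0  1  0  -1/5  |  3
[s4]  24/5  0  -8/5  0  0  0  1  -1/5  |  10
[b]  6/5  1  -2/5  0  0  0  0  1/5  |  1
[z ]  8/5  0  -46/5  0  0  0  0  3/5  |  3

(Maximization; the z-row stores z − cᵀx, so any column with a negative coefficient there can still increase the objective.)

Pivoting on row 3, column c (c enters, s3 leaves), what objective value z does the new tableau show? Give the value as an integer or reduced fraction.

159/7

Minimum ratio for c: 3/(7/5) = 15/7.
z changes by −(z-row coeff of c)·ratio = −(-46/5)·(15/7) = 138/7.
New z = 3 + (138/7) = 159/7.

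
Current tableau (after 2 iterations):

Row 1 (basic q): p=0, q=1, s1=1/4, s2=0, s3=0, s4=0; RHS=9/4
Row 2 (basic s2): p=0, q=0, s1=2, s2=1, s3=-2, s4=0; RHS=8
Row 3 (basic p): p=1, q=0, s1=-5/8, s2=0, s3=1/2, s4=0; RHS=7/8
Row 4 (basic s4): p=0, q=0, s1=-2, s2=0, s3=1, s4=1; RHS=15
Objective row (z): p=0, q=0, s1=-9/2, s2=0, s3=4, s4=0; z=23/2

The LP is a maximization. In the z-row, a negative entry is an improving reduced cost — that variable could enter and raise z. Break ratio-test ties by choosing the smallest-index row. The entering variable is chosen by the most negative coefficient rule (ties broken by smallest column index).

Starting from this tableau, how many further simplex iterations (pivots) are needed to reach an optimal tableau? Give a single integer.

2

pivot: s1 in, s2 out → z = 59/2
pivot: s3 in, q out → z = 32
No improving column remains; optimal.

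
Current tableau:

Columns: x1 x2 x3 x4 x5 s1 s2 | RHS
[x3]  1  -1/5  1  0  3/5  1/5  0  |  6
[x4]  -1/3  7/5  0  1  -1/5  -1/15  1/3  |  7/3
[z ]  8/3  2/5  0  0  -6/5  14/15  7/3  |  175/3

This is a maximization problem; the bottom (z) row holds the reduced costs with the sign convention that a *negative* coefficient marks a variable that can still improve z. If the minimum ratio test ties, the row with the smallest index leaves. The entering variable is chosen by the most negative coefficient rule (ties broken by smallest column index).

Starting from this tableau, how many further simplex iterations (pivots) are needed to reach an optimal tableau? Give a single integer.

pivot: x5 in, x3 out → z = 211/3
No improving column remains; optimal.

1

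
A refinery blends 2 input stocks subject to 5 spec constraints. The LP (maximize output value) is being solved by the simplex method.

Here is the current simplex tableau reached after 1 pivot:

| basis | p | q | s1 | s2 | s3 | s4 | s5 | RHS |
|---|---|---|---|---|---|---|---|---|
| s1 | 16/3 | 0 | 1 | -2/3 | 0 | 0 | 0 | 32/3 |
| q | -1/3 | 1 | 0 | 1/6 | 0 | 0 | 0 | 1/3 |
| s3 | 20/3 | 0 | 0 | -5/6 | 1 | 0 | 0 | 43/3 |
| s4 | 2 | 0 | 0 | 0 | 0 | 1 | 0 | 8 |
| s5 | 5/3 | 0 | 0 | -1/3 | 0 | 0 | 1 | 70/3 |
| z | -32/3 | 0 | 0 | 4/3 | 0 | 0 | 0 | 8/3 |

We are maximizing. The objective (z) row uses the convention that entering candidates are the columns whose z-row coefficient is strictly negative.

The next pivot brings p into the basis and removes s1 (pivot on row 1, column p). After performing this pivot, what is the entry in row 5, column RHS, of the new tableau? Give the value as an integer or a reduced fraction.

Pivot element is row 1, column p: 16/3.
Normalize row 1: new (row 1, RHS) = (32/3)/(16/3) = 2.
row 5 ← row 5 − (5/3)·(new row 1): 70/3 − (5/3)·2 = 20.

20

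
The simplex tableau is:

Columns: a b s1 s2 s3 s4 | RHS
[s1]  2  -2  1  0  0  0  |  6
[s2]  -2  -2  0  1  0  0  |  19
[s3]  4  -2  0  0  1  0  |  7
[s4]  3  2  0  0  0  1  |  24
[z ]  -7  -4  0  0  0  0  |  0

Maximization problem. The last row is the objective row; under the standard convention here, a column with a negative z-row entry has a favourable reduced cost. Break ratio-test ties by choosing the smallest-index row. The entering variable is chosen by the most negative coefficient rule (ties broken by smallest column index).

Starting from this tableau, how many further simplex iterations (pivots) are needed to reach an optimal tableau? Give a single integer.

pivot: a in, s3 out → z = 49/4
pivot: b in, s4 out → z = 367/7
No improving column remains; optimal.

2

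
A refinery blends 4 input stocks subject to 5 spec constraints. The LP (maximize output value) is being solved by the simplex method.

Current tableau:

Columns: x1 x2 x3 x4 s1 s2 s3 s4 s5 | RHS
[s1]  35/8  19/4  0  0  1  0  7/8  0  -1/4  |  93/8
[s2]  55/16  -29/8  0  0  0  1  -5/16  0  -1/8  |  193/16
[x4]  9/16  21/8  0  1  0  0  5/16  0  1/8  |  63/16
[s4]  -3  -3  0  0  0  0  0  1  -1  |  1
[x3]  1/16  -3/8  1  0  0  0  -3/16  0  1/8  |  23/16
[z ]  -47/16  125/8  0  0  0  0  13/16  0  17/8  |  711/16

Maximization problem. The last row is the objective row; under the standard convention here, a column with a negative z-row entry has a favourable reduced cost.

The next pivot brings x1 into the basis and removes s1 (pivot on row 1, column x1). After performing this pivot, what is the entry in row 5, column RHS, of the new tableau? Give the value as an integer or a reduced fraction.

89/70

Pivot element is row 1, column x1: 35/8.
Normalize row 1: new (row 1, RHS) = (93/8)/(35/8) = 93/35.
row 5 ← row 5 − (1/16)·(new row 1): 23/16 − (1/16)·(93/35) = 89/70.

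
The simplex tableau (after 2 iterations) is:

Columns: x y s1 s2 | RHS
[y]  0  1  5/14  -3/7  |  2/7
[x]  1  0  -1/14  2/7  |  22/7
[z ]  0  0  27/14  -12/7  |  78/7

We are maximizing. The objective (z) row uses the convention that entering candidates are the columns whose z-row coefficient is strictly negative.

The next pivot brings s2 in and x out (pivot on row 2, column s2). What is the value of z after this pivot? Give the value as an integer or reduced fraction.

30

Minimum ratio for s2: (22/7)/(2/7) = 11.
z changes by −(z-row coeff of s2)·ratio = −(-12/7)·11 = 132/7.
New z = 78/7 + (132/7) = 30.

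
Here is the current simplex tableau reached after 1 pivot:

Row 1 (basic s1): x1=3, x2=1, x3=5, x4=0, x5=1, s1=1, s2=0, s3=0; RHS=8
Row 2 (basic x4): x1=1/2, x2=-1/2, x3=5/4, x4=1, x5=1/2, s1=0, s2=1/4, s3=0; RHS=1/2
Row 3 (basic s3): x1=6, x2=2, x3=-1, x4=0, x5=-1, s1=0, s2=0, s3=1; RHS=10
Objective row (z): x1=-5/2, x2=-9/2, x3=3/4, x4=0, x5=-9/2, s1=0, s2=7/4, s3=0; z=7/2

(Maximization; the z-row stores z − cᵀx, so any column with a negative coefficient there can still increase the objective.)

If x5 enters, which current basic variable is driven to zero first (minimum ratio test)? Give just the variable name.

x4

Ratios: row 1 (s1): 8/1 = 8; row 2 (x4): (1/2)/(1/2) = 1; row 3 (s3): entry -1 ≤ 0, skip.
Minimum ratio 1 is in the x4 row, so x4 leaves.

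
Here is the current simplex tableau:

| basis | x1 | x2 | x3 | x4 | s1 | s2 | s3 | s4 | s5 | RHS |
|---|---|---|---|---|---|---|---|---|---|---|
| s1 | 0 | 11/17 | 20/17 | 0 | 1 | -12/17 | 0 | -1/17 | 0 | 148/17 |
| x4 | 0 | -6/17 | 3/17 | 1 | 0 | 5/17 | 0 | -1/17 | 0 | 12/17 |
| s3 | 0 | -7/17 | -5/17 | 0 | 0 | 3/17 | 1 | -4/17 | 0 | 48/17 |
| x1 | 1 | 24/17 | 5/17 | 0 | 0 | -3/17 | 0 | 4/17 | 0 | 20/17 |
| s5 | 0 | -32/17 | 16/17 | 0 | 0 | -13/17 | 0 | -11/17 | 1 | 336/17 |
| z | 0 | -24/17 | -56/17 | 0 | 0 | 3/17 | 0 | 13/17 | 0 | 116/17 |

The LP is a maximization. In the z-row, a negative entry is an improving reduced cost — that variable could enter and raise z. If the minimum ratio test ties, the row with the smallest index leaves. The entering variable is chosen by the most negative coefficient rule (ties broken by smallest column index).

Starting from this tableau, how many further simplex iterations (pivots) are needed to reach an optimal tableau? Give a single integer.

pivot: x3 in, x4 out → z = 20
pivot: x2 in, x1 out → z = 20
No improving column remains; optimal.

2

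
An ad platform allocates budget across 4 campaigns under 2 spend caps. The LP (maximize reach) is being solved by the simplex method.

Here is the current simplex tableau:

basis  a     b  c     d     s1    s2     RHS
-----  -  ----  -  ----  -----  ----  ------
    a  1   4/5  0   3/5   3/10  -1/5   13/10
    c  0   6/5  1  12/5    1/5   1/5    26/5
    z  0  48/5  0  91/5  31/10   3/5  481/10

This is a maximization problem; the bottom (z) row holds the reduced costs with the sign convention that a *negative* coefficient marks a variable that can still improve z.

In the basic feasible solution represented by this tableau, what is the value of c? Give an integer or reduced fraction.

c is basic (row 2); its value is the RHS of that row: 26/5.

26/5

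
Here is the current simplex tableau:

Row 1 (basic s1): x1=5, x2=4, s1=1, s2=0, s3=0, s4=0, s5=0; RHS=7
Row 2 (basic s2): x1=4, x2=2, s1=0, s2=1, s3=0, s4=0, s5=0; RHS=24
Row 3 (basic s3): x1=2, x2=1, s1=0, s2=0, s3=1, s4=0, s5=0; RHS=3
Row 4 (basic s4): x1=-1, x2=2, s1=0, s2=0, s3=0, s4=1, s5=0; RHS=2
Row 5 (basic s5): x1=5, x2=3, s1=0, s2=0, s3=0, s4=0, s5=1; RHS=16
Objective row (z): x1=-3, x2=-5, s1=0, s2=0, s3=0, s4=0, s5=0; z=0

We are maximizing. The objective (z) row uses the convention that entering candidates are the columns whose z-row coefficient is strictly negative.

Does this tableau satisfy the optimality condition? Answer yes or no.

Column x1 has objective-row coefficient -3, which is negative; an improving pivot exists, so not yet optimal.

no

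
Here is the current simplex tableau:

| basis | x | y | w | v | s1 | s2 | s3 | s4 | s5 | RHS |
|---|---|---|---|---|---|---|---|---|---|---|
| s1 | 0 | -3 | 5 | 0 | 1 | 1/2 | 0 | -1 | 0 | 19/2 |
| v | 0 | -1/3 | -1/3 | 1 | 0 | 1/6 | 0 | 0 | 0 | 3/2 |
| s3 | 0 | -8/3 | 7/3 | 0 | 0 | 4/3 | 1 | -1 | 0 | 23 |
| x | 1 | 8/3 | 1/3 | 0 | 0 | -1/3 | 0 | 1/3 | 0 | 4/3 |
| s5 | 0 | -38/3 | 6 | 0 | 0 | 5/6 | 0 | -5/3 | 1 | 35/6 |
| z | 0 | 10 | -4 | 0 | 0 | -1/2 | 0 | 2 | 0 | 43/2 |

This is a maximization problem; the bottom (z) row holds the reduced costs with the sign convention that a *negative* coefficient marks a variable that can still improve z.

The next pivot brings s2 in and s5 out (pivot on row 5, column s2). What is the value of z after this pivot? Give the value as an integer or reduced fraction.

25

Minimum ratio for s2: (35/6)/(5/6) = 7.
z changes by −(z-row coeff of s2)·ratio = −(-1/2)·7 = 7/2.
New z = 43/2 + (7/2) = 25.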